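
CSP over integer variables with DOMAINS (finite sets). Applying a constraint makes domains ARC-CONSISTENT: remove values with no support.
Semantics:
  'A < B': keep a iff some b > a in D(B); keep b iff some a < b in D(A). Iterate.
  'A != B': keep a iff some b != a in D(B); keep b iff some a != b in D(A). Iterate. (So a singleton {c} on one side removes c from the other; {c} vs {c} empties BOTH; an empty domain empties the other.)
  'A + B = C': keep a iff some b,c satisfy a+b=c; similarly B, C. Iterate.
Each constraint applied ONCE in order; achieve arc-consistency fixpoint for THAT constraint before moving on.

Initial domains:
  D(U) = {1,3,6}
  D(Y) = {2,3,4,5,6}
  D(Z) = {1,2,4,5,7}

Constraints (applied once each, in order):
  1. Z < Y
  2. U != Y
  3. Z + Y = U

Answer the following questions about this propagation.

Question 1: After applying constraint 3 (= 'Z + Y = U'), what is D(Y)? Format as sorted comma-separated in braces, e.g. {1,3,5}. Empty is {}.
Constraint 1 (Z < Y) on D(Z)={1,2,4,5,7} D(Y)={2,3,4,5,6}: Z {1,2,4,5,7}->{1,2,4,5}
Constraint 2 (U != Y) on D(U)={1,3,6} D(Y)={2,3,4,5,6}: no change
Constraint 3 (Z + Y = U) on D(Z)={1,2,4,5} D(Y)={2,3,4,5,6} D(U)={1,3,6}: Z {1,2,4,5}->{1,2,4}; Y {2,3,4,5,6}->{2,4,5}; U {1,3,6}->{3,6}
So after constraint 3: D(Y) = {2,4,5}

Answer: {2,4,5}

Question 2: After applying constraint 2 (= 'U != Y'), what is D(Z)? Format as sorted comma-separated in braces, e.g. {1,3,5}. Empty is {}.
Answer: {1,2,4,5}

Derivation:
Constraint 1 (Z < Y) on D(Z)={1,2,4,5,7} D(Y)={2,3,4,5,6}: Z {1,2,4,5,7}->{1,2,4,5}
Constraint 2 (U != Y) on D(U)={1,3,6} D(Y)={2,3,4,5,6}: no change
So after constraint 2: D(Z) = {1,2,4,5}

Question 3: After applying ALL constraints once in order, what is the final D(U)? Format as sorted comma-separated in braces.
Answer: {3,6}

Derivation:
Constraint 1 (Z < Y) on D(Z)={1,2,4,5,7} D(Y)={2,3,4,5,6}: Z {1,2,4,5,7}->{1,2,4,5}
Constraint 2 (U != Y) on D(U)={1,3,6} D(Y)={2,3,4,5,6}: no change
Constraint 3 (Z + Y = U) on D(Z)={1,2,4,5} D(Y)={2,3,4,5,6} D(U)={1,3,6}: Z {1,2,4,5}->{1,2,4}; Y {2,3,4,5,6}->{2,4,5}; U {1,3,6}->{3,6}
So after all 3 constraints: D(U) = {3,6}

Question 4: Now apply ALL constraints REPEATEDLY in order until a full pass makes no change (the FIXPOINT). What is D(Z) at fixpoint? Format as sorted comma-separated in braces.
Answer: {1,2,4}

Derivation:
pass 0 (initial): D(Z)={1,2,4,5,7}
pass 1: U {1,3,6}->{3,6}; Y {2,3,4,5,6}->{2,4,5}; Z {1,2,4,5,7}->{1,2,4}
pass 2: no change
Fixpoint after 2 passes: D(Z) = {1,2,4}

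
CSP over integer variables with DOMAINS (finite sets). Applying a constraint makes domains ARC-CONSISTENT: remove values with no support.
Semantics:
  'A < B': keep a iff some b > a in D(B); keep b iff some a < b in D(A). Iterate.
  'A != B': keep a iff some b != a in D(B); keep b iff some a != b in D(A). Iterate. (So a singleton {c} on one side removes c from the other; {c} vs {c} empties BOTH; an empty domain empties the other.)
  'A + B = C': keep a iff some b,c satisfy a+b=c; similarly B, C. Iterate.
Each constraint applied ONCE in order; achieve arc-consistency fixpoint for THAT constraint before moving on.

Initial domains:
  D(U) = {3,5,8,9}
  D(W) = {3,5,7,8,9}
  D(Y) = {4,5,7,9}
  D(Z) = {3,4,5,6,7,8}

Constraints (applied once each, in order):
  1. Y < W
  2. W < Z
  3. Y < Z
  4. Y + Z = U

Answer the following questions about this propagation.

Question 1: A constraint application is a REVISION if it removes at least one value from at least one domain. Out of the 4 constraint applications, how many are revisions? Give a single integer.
Answer: 3

Derivation:
Constraint 1 (Y < W) on D(Y)={4,5,7,9} D(W)={3,5,7,8,9}: Y {4,5,7,9}->{4,5,7}; W {3,5,7,8,9}->{5,7,8,9} => REVISION
Constraint 2 (W < Z) on D(W)={5,7,8,9} D(Z)={3,4,5,6,7,8}: W {5,7,8,9}->{5,7}; Z {3,4,5,6,7,8}->{6,7,8} => REVISION
Constraint 3 (Y < Z) on D(Y)={4,5,7} D(Z)={6,7,8}: no change => not a revision
Constraint 4 (Y + Z = U) on D(Y)={4,5,7} D(Z)={6,7,8} D(U)={3,5,8,9}: Y {4,5,7}->{}; Z {6,7,8}->{}; U {3,5,8,9}->{} => REVISION
Total revisions = 3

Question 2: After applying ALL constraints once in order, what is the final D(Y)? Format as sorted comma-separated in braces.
Constraint 1 (Y < W) on D(Y)={4,5,7,9} D(W)={3,5,7,8,9}: Y {4,5,7,9}->{4,5,7}; W {3,5,7,8,9}->{5,7,8,9}
Constraint 2 (W < Z) on D(W)={5,7,8,9} D(Z)={3,4,5,6,7,8}: W {5,7,8,9}->{5,7}; Z {3,4,5,6,7,8}->{6,7,8}
Constraint 3 (Y < Z) on D(Y)={4,5,7} D(Z)={6,7,8}: no change
Constraint 4 (Y + Z = U) on D(Y)={4,5,7} D(Z)={6,7,8} D(U)={3,5,8,9}: Y {4,5,7}->{}; Z {6,7,8}->{}; U {3,5,8,9}->{}
So after all 4 constraints: D(Y) = {}

Answer: {}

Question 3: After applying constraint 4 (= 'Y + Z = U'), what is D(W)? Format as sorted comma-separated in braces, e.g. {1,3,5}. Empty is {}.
Answer: {5,7}

Derivation:
Constraint 1 (Y < W) on D(Y)={4,5,7,9} D(W)={3,5,7,8,9}: Y {4,5,7,9}->{4,5,7}; W {3,5,7,8,9}->{5,7,8,9}
Constraint 2 (W < Z) on D(W)={5,7,8,9} D(Z)={3,4,5,6,7,8}: W {5,7,8,9}->{5,7}; Z {3,4,5,6,7,8}->{6,7,8}
Constraint 3 (Y < Z) on D(Y)={4,5,7} D(Z)={6,7,8}: no change
Constraint 4 (Y + Z = U) on D(Y)={4,5,7} D(Z)={6,7,8} D(U)={3,5,8,9}: Y {4,5,7}->{}; Z {6,7,8}->{}; U {3,5,8,9}->{}
So after constraint 4: D(W) = {5,7}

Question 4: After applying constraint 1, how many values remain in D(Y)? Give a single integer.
Answer: 3

Derivation:
Constraint 1 (Y < W) on D(Y)={4,5,7,9} D(W)={3,5,7,8,9}: Y {4,5,7,9}->{4,5,7}; W {3,5,7,8,9}->{5,7,8,9}
So after constraint 1: D(Y)={4,5,7}, size = 3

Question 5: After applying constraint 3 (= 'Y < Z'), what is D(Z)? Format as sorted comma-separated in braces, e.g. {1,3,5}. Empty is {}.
Answer: {6,7,8}

Derivation:
Constraint 1 (Y < W) on D(Y)={4,5,7,9} D(W)={3,5,7,8,9}: Y {4,5,7,9}->{4,5,7}; W {3,5,7,8,9}->{5,7,8,9}
Constraint 2 (W < Z) on D(W)={5,7,8,9} D(Z)={3,4,5,6,7,8}: W {5,7,8,9}->{5,7}; Z {3,4,5,6,7,8}->{6,7,8}
Constraint 3 (Y < Z) on D(Y)={4,5,7} D(Z)={6,7,8}: no change
So after constraint 3: D(Z) = {6,7,8}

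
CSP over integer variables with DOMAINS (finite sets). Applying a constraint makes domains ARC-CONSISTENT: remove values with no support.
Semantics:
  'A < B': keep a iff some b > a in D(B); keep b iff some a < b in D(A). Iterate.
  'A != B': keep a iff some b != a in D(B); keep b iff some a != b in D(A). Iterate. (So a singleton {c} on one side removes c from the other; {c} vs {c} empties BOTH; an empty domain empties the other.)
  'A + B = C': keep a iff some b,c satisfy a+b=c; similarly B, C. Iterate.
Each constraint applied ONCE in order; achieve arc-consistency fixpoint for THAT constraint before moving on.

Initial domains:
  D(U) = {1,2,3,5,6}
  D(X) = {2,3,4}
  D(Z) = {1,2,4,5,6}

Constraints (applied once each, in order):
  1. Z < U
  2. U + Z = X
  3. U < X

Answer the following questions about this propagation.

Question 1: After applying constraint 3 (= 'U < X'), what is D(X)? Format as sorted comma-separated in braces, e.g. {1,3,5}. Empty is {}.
Constraint 1 (Z < U) on D(Z)={1,2,4,5,6} D(U)={1,2,3,5,6}: Z {1,2,4,5,6}->{1,2,4,5}; U {1,2,3,5,6}->{2,3,5,6}
Constraint 2 (U + Z = X) on D(U)={2,3,5,6} D(Z)={1,2,4,5} D(X)={2,3,4}: U {2,3,5,6}->{2,3}; Z {1,2,4,5}->{1,2}; X {2,3,4}->{3,4}
Constraint 3 (U < X) on D(U)={2,3} D(X)={3,4}: no change
So after constraint 3: D(X) = {3,4}

Answer: {3,4}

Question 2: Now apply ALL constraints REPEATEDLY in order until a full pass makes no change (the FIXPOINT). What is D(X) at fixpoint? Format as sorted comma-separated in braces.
pass 0 (initial): D(X)={2,3,4}
pass 1: U {1,2,3,5,6}->{2,3}; X {2,3,4}->{3,4}; Z {1,2,4,5,6}->{1,2}
pass 2: no change
Fixpoint after 2 passes: D(X) = {3,4}

Answer: {3,4}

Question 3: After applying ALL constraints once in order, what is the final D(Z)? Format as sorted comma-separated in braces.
Answer: {1,2}

Derivation:
Constraint 1 (Z < U) on D(Z)={1,2,4,5,6} D(U)={1,2,3,5,6}: Z {1,2,4,5,6}->{1,2,4,5}; U {1,2,3,5,6}->{2,3,5,6}
Constraint 2 (U + Z = X) on D(U)={2,3,5,6} D(Z)={1,2,4,5} D(X)={2,3,4}: U {2,3,5,6}->{2,3}; Z {1,2,4,5}->{1,2}; X {2,3,4}->{3,4}
Constraint 3 (U < X) on D(U)={2,3} D(X)={3,4}: no change
So after all 3 constraints: D(Z) = {1,2}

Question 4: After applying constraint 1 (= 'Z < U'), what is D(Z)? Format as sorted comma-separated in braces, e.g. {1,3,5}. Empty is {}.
Constraint 1 (Z < U) on D(Z)={1,2,4,5,6} D(U)={1,2,3,5,6}: Z {1,2,4,5,6}->{1,2,4,5}; U {1,2,3,5,6}->{2,3,5,6}
So after constraint 1: D(Z) = {1,2,4,5}

Answer: {1,2,4,5}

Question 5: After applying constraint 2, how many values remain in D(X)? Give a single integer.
Answer: 2

Derivation:
Constraint 1 (Z < U) on D(Z)={1,2,4,5,6} D(U)={1,2,3,5,6}: Z {1,2,4,5,6}->{1,2,4,5}; U {1,2,3,5,6}->{2,3,5,6}
Constraint 2 (U + Z = X) on D(U)={2,3,5,6} D(Z)={1,2,4,5} D(X)={2,3,4}: U {2,3,5,6}->{2,3}; Z {1,2,4,5}->{1,2}; X {2,3,4}->{3,4}
So after constraint 2: D(X)={3,4}, size = 2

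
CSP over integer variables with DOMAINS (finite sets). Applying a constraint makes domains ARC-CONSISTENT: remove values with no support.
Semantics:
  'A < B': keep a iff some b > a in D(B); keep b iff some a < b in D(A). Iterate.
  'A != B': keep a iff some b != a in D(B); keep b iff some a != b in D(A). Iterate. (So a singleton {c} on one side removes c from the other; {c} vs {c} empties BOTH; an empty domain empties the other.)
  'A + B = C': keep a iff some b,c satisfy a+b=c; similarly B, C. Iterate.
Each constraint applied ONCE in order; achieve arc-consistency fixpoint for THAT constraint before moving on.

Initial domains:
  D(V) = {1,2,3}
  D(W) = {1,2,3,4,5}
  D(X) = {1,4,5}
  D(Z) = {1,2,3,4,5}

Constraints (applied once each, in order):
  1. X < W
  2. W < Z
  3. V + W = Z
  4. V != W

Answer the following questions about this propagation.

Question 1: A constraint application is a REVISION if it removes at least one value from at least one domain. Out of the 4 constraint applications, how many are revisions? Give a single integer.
Constraint 1 (X < W) on D(X)={1,4,5} D(W)={1,2,3,4,5}: X {1,4,5}->{1,4}; W {1,2,3,4,5}->{2,3,4,5} => REVISION
Constraint 2 (W < Z) on D(W)={2,3,4,5} D(Z)={1,2,3,4,5}: W {2,3,4,5}->{2,3,4}; Z {1,2,3,4,5}->{3,4,5} => REVISION
Constraint 3 (V + W = Z) on D(V)={1,2,3} D(W)={2,3,4} D(Z)={3,4,5}: no change => not a revision
Constraint 4 (V != W) on D(V)={1,2,3} D(W)={2,3,4}: no change => not a revision
Total revisions = 2

Answer: 2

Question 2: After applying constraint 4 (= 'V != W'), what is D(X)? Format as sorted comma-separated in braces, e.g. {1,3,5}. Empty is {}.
Constraint 1 (X < W) on D(X)={1,4,5} D(W)={1,2,3,4,5}: X {1,4,5}->{1,4}; W {1,2,3,4,5}->{2,3,4,5}
Constraint 2 (W < Z) on D(W)={2,3,4,5} D(Z)={1,2,3,4,5}: W {2,3,4,5}->{2,3,4}; Z {1,2,3,4,5}->{3,4,5}
Constraint 3 (V + W = Z) on D(V)={1,2,3} D(W)={2,3,4} D(Z)={3,4,5}: no change
Constraint 4 (V != W) on D(V)={1,2,3} D(W)={2,3,4}: no change
So after constraint 4: D(X) = {1,4}

Answer: {1,4}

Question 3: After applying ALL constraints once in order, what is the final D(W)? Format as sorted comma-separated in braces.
Answer: {2,3,4}

Derivation:
Constraint 1 (X < W) on D(X)={1,4,5} D(W)={1,2,3,4,5}: X {1,4,5}->{1,4}; W {1,2,3,4,5}->{2,3,4,5}
Constraint 2 (W < Z) on D(W)={2,3,4,5} D(Z)={1,2,3,4,5}: W {2,3,4,5}->{2,3,4}; Z {1,2,3,4,5}->{3,4,5}
Constraint 3 (V + W = Z) on D(V)={1,2,3} D(W)={2,3,4} D(Z)={3,4,5}: no change
Constraint 4 (V != W) on D(V)={1,2,3} D(W)={2,3,4}: no change
So after all 4 constraints: D(W) = {2,3,4}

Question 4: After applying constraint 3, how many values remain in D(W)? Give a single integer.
Constraint 1 (X < W) on D(X)={1,4,5} D(W)={1,2,3,4,5}: X {1,4,5}->{1,4}; W {1,2,3,4,5}->{2,3,4,5}
Constraint 2 (W < Z) on D(W)={2,3,4,5} D(Z)={1,2,3,4,5}: W {2,3,4,5}->{2,3,4}; Z {1,2,3,4,5}->{3,4,5}
Constraint 3 (V + W = Z) on D(V)={1,2,3} D(W)={2,3,4} D(Z)={3,4,5}: no change
So after constraint 3: D(W)={2,3,4}, size = 3

Answer: 3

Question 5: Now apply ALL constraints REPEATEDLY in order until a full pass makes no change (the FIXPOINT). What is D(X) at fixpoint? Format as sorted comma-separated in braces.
pass 0 (initial): D(X)={1,4,5}
pass 1: W {1,2,3,4,5}->{2,3,4}; X {1,4,5}->{1,4}; Z {1,2,3,4,5}->{3,4,5}
pass 2: X {1,4}->{1}
pass 3: no change
Fixpoint after 3 passes: D(X) = {1}

Answer: {1}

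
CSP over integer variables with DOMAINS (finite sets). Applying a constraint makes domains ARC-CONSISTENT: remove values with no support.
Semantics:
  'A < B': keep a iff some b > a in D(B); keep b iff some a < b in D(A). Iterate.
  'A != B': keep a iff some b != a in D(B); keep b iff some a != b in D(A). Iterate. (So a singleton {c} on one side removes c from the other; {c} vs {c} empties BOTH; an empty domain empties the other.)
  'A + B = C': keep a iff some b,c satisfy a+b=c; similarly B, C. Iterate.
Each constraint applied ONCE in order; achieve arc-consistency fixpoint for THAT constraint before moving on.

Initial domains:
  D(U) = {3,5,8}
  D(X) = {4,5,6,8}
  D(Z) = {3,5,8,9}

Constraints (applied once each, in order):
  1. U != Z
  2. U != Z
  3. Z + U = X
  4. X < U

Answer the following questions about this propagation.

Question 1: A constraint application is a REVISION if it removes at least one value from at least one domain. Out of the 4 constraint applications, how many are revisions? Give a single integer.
Answer: 2

Derivation:
Constraint 1 (U != Z) on D(U)={3,5,8} D(Z)={3,5,8,9}: no change => not a revision
Constraint 2 (U != Z) on D(U)={3,5,8} D(Z)={3,5,8,9}: no change => not a revision
Constraint 3 (Z + U = X) on D(Z)={3,5,8,9} D(U)={3,5,8} D(X)={4,5,6,8}: Z {3,5,8,9}->{3,5}; U {3,5,8}->{3,5}; X {4,5,6,8}->{6,8} => REVISION
Constraint 4 (X < U) on D(X)={6,8} D(U)={3,5}: X {6,8}->{}; U {3,5}->{} => REVISION
Total revisions = 2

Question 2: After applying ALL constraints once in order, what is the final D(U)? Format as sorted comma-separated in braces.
Constraint 1 (U != Z) on D(U)={3,5,8} D(Z)={3,5,8,9}: no change
Constraint 2 (U != Z) on D(U)={3,5,8} D(Z)={3,5,8,9}: no change
Constraint 3 (Z + U = X) on D(Z)={3,5,8,9} D(U)={3,5,8} D(X)={4,5,6,8}: Z {3,5,8,9}->{3,5}; U {3,5,8}->{3,5}; X {4,5,6,8}->{6,8}
Constraint 4 (X < U) on D(X)={6,8} D(U)={3,5}: X {6,8}->{}; U {3,5}->{}
So after all 4 constraints: D(U) = {}

Answer: {}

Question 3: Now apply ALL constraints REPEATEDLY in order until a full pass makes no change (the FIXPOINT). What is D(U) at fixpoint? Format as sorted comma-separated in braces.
Answer: {}

Derivation:
pass 0 (initial): D(U)={3,5,8}
pass 1: U {3,5,8}->{}; X {4,5,6,8}->{}; Z {3,5,8,9}->{3,5}
pass 2: Z {3,5}->{}
pass 3: no change
Fixpoint after 3 passes: D(U) = {}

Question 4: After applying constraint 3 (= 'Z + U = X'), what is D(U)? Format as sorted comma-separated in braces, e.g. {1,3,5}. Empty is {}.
Answer: {3,5}

Derivation:
Constraint 1 (U != Z) on D(U)={3,5,8} D(Z)={3,5,8,9}: no change
Constraint 2 (U != Z) on D(U)={3,5,8} D(Z)={3,5,8,9}: no change
Constraint 3 (Z + U = X) on D(Z)={3,5,8,9} D(U)={3,5,8} D(X)={4,5,6,8}: Z {3,5,8,9}->{3,5}; U {3,5,8}->{3,5}; X {4,5,6,8}->{6,8}
So after constraint 3: D(U) = {3,5}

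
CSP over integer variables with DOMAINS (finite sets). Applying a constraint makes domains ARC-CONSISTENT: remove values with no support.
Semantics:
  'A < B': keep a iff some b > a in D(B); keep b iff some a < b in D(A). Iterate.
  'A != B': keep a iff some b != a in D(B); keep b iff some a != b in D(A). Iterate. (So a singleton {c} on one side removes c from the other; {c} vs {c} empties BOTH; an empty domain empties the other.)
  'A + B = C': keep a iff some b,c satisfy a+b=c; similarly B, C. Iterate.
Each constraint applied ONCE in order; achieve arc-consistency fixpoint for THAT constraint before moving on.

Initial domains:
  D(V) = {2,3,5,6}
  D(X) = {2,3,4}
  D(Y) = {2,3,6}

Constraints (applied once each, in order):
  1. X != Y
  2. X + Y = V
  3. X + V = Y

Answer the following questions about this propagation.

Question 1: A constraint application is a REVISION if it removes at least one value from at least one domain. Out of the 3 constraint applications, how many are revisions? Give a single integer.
Answer: 2

Derivation:
Constraint 1 (X != Y) on D(X)={2,3,4} D(Y)={2,3,6}: no change => not a revision
Constraint 2 (X + Y = V) on D(X)={2,3,4} D(Y)={2,3,6} D(V)={2,3,5,6}: Y {2,3,6}->{2,3}; V {2,3,5,6}->{5,6} => REVISION
Constraint 3 (X + V = Y) on D(X)={2,3,4} D(V)={5,6} D(Y)={2,3}: X {2,3,4}->{}; V {5,6}->{}; Y {2,3}->{} => REVISION
Total revisions = 2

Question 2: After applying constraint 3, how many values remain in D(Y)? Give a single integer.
Answer: 0

Derivation:
Constraint 1 (X != Y) on D(X)={2,3,4} D(Y)={2,3,6}: no change
Constraint 2 (X + Y = V) on D(X)={2,3,4} D(Y)={2,3,6} D(V)={2,3,5,6}: Y {2,3,6}->{2,3}; V {2,3,5,6}->{5,6}
Constraint 3 (X + V = Y) on D(X)={2,3,4} D(V)={5,6} D(Y)={2,3}: X {2,3,4}->{}; V {5,6}->{}; Y {2,3}->{}
So after constraint 3: D(Y)={}, size = 0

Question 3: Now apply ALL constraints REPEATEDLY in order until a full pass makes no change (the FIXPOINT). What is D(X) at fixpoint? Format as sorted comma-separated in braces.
pass 0 (initial): D(X)={2,3,4}
pass 1: V {2,3,5,6}->{}; X {2,3,4}->{}; Y {2,3,6}->{}
pass 2: no change
Fixpoint after 2 passes: D(X) = {}

Answer: {}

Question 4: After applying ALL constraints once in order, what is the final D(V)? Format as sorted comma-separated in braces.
Answer: {}

Derivation:
Constraint 1 (X != Y) on D(X)={2,3,4} D(Y)={2,3,6}: no change
Constraint 2 (X + Y = V) on D(X)={2,3,4} D(Y)={2,3,6} D(V)={2,3,5,6}: Y {2,3,6}->{2,3}; V {2,3,5,6}->{5,6}
Constraint 3 (X + V = Y) on D(X)={2,3,4} D(V)={5,6} D(Y)={2,3}: X {2,3,4}->{}; V {5,6}->{}; Y {2,3}->{}
So after all 3 constraints: D(V) = {}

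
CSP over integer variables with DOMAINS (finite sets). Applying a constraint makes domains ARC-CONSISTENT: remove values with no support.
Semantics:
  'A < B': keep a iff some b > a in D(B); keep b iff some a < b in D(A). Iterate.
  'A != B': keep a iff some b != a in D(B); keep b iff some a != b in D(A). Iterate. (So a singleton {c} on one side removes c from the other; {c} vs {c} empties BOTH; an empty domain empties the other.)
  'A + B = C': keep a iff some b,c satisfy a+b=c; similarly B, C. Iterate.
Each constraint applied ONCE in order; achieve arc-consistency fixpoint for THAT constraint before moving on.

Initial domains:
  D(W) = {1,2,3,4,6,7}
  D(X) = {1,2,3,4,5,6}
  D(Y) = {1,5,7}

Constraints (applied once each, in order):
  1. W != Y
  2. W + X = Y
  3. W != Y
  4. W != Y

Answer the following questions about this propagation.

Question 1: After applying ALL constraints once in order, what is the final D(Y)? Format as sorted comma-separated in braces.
Answer: {5,7}

Derivation:
Constraint 1 (W != Y) on D(W)={1,2,3,4,6,7} D(Y)={1,5,7}: no change
Constraint 2 (W + X = Y) on D(W)={1,2,3,4,6,7} D(X)={1,2,3,4,5,6} D(Y)={1,5,7}: W {1,2,3,4,6,7}->{1,2,3,4,6}; Y {1,5,7}->{5,7}
Constraint 3 (W != Y) on D(W)={1,2,3,4,6} D(Y)={5,7}: no change
Constraint 4 (W != Y) on D(W)={1,2,3,4,6} D(Y)={5,7}: no change
So after all 4 constraints: D(Y) = {5,7}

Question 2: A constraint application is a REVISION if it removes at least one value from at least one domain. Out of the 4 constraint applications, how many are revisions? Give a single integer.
Constraint 1 (W != Y) on D(W)={1,2,3,4,6,7} D(Y)={1,5,7}: no change => not a revision
Constraint 2 (W + X = Y) on D(W)={1,2,3,4,6,7} D(X)={1,2,3,4,5,6} D(Y)={1,5,7}: W {1,2,3,4,6,7}->{1,2,3,4,6}; Y {1,5,7}->{5,7} => REVISION
Constraint 3 (W != Y) on D(W)={1,2,3,4,6} D(Y)={5,7}: no change => not a revision
Constraint 4 (W != Y) on D(W)={1,2,3,4,6} D(Y)={5,7}: no change => not a revision
Total revisions = 1

Answer: 1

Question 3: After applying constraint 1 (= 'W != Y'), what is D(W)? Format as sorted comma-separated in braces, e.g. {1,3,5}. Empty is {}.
Answer: {1,2,3,4,6,7}

Derivation:
Constraint 1 (W != Y) on D(W)={1,2,3,4,6,7} D(Y)={1,5,7}: no change
So after constraint 1: D(W) = {1,2,3,4,6,7}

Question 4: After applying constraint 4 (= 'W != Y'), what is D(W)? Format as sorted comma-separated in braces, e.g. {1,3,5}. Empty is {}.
Constraint 1 (W != Y) on D(W)={1,2,3,4,6,7} D(Y)={1,5,7}: no change
Constraint 2 (W + X = Y) on D(W)={1,2,3,4,6,7} D(X)={1,2,3,4,5,6} D(Y)={1,5,7}: W {1,2,3,4,6,7}->{1,2,3,4,6}; Y {1,5,7}->{5,7}
Constraint 3 (W != Y) on D(W)={1,2,3,4,6} D(Y)={5,7}: no change
Constraint 4 (W != Y) on D(W)={1,2,3,4,6} D(Y)={5,7}: no change
So after constraint 4: D(W) = {1,2,3,4,6}

Answer: {1,2,3,4,6}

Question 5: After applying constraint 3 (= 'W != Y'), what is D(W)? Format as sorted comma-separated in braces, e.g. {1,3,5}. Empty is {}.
Answer: {1,2,3,4,6}

Derivation:
Constraint 1 (W != Y) on D(W)={1,2,3,4,6,7} D(Y)={1,5,7}: no change
Constraint 2 (W + X = Y) on D(W)={1,2,3,4,6,7} D(X)={1,2,3,4,5,6} D(Y)={1,5,7}: W {1,2,3,4,6,7}->{1,2,3,4,6}; Y {1,5,7}->{5,7}
Constraint 3 (W != Y) on D(W)={1,2,3,4,6} D(Y)={5,7}: no change
So after constraint 3: D(W) = {1,2,3,4,6}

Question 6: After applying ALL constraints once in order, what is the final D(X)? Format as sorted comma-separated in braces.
Answer: {1,2,3,4,5,6}

Derivation:
Constraint 1 (W != Y) on D(W)={1,2,3,4,6,7} D(Y)={1,5,7}: no change
Constraint 2 (W + X = Y) on D(W)={1,2,3,4,6,7} D(X)={1,2,3,4,5,6} D(Y)={1,5,7}: W {1,2,3,4,6,7}->{1,2,3,4,6}; Y {1,5,7}->{5,7}
Constraint 3 (W != Y) on D(W)={1,2,3,4,6} D(Y)={5,7}: no change
Constraint 4 (W != Y) on D(W)={1,2,3,4,6} D(Y)={5,7}: no change
So after all 4 constraints: D(X) = {1,2,3,4,5,6}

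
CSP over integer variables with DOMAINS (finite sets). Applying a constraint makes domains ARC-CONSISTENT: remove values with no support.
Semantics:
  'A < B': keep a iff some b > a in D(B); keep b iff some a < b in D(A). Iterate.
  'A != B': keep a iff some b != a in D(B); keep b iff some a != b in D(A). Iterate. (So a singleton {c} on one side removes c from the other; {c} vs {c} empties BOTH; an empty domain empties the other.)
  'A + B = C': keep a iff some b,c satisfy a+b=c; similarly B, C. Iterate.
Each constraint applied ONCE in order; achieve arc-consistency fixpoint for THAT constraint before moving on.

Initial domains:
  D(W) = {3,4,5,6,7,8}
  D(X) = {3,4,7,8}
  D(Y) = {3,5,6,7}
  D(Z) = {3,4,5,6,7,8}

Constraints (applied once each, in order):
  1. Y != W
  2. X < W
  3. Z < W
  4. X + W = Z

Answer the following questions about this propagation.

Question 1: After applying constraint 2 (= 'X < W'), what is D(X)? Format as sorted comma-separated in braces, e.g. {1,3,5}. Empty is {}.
Answer: {3,4,7}

Derivation:
Constraint 1 (Y != W) on D(Y)={3,5,6,7} D(W)={3,4,5,6,7,8}: no change
Constraint 2 (X < W) on D(X)={3,4,7,8} D(W)={3,4,5,6,7,8}: X {3,4,7,8}->{3,4,7}; W {3,4,5,6,7,8}->{4,5,6,7,8}
So after constraint 2: D(X) = {3,4,7}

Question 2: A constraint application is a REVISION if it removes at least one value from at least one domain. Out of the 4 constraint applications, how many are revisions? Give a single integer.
Answer: 3

Derivation:
Constraint 1 (Y != W) on D(Y)={3,5,6,7} D(W)={3,4,5,6,7,8}: no change => not a revision
Constraint 2 (X < W) on D(X)={3,4,7,8} D(W)={3,4,5,6,7,8}: X {3,4,7,8}->{3,4,7}; W {3,4,5,6,7,8}->{4,5,6,7,8} => REVISION
Constraint 3 (Z < W) on D(Z)={3,4,5,6,7,8} D(W)={4,5,6,7,8}: Z {3,4,5,6,7,8}->{3,4,5,6,7} => REVISION
Constraint 4 (X + W = Z) on D(X)={3,4,7} D(W)={4,5,6,7,8} D(Z)={3,4,5,6,7}: X {3,4,7}->{3}; W {4,5,6,7,8}->{4}; Z {3,4,5,6,7}->{7} => REVISION
Total revisions = 3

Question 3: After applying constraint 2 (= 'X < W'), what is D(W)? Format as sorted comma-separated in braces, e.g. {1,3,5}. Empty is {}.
Constraint 1 (Y != W) on D(Y)={3,5,6,7} D(W)={3,4,5,6,7,8}: no change
Constraint 2 (X < W) on D(X)={3,4,7,8} D(W)={3,4,5,6,7,8}: X {3,4,7,8}->{3,4,7}; W {3,4,5,6,7,8}->{4,5,6,7,8}
So after constraint 2: D(W) = {4,5,6,7,8}

Answer: {4,5,6,7,8}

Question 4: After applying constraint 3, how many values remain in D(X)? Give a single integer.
Constraint 1 (Y != W) on D(Y)={3,5,6,7} D(W)={3,4,5,6,7,8}: no change
Constraint 2 (X < W) on D(X)={3,4,7,8} D(W)={3,4,5,6,7,8}: X {3,4,7,8}->{3,4,7}; W {3,4,5,6,7,8}->{4,5,6,7,8}
Constraint 3 (Z < W) on D(Z)={3,4,5,6,7,8} D(W)={4,5,6,7,8}: Z {3,4,5,6,7,8}->{3,4,5,6,7}
So after constraint 3: D(X)={3,4,7}, size = 3

Answer: 3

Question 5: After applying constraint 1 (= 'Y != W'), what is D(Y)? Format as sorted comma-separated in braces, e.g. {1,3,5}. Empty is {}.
Constraint 1 (Y != W) on D(Y)={3,5,6,7} D(W)={3,4,5,6,7,8}: no change
So after constraint 1: D(Y) = {3,5,6,7}

Answer: {3,5,6,7}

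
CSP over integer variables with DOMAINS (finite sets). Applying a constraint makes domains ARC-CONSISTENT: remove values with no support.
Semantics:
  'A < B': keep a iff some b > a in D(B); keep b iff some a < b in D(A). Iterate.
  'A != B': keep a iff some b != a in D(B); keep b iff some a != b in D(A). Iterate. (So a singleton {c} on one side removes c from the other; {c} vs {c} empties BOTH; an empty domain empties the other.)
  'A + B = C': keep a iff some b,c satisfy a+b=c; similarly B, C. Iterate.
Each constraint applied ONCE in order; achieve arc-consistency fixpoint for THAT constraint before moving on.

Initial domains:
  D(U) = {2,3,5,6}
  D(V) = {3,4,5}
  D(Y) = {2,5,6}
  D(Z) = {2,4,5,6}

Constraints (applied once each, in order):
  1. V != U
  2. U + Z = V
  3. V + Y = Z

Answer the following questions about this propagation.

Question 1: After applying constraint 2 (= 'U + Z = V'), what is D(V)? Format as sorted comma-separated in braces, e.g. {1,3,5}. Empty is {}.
Constraint 1 (V != U) on D(V)={3,4,5} D(U)={2,3,5,6}: no change
Constraint 2 (U + Z = V) on D(U)={2,3,5,6} D(Z)={2,4,5,6} D(V)={3,4,5}: U {2,3,5,6}->{2,3}; Z {2,4,5,6}->{2}; V {3,4,5}->{4,5}
So after constraint 2: D(V) = {4,5}

Answer: {4,5}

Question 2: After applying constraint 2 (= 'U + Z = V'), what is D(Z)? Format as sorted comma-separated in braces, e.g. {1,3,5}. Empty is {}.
Answer: {2}

Derivation:
Constraint 1 (V != U) on D(V)={3,4,5} D(U)={2,3,5,6}: no change
Constraint 2 (U + Z = V) on D(U)={2,3,5,6} D(Z)={2,4,5,6} D(V)={3,4,5}: U {2,3,5,6}->{2,3}; Z {2,4,5,6}->{2}; V {3,4,5}->{4,5}
So after constraint 2: D(Z) = {2}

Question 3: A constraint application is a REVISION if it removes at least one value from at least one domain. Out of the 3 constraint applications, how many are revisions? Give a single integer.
Answer: 2

Derivation:
Constraint 1 (V != U) on D(V)={3,4,5} D(U)={2,3,5,6}: no change => not a revision
Constraint 2 (U + Z = V) on D(U)={2,3,5,6} D(Z)={2,4,5,6} D(V)={3,4,5}: U {2,3,5,6}->{2,3}; Z {2,4,5,6}->{2}; V {3,4,5}->{4,5} => REVISION
Constraint 3 (V + Y = Z) on D(V)={4,5} D(Y)={2,5,6} D(Z)={2}: V {4,5}->{}; Y {2,5,6}->{}; Z {2}->{} => REVISION
Total revisions = 2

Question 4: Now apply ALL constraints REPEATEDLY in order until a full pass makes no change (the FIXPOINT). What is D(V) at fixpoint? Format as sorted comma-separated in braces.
Answer: {}

Derivation:
pass 0 (initial): D(V)={3,4,5}
pass 1: U {2,3,5,6}->{2,3}; V {3,4,5}->{}; Y {2,5,6}->{}; Z {2,4,5,6}->{}
pass 2: U {2,3}->{}
pass 3: no change
Fixpoint after 3 passes: D(V) = {}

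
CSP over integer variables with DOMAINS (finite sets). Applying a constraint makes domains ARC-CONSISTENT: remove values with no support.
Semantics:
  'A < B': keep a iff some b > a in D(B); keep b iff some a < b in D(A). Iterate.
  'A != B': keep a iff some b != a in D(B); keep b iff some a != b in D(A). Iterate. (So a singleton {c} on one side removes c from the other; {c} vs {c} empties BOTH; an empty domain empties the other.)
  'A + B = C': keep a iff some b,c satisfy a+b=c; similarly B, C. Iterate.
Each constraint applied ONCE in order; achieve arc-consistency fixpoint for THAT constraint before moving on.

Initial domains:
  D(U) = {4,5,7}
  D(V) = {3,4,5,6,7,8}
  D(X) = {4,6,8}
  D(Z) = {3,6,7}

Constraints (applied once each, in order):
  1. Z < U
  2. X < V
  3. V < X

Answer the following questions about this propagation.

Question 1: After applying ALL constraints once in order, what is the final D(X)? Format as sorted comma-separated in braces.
Answer: {6}

Derivation:
Constraint 1 (Z < U) on D(Z)={3,6,7} D(U)={4,5,7}: Z {3,6,7}->{3,6}
Constraint 2 (X < V) on D(X)={4,6,8} D(V)={3,4,5,6,7,8}: X {4,6,8}->{4,6}; V {3,4,5,6,7,8}->{5,6,7,8}
Constraint 3 (V < X) on D(V)={5,6,7,8} D(X)={4,6}: V {5,6,7,8}->{5}; X {4,6}->{6}
So after all 3 constraints: D(X) = {6}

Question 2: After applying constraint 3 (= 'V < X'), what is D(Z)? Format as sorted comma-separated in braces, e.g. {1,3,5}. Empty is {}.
Constraint 1 (Z < U) on D(Z)={3,6,7} D(U)={4,5,7}: Z {3,6,7}->{3,6}
Constraint 2 (X < V) on D(X)={4,6,8} D(V)={3,4,5,6,7,8}: X {4,6,8}->{4,6}; V {3,4,5,6,7,8}->{5,6,7,8}
Constraint 3 (V < X) on D(V)={5,6,7,8} D(X)={4,6}: V {5,6,7,8}->{5}; X {4,6}->{6}
So after constraint 3: D(Z) = {3,6}

Answer: {3,6}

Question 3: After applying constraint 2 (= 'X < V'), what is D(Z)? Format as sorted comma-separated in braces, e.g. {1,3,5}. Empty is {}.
Constraint 1 (Z < U) on D(Z)={3,6,7} D(U)={4,5,7}: Z {3,6,7}->{3,6}
Constraint 2 (X < V) on D(X)={4,6,8} D(V)={3,4,5,6,7,8}: X {4,6,8}->{4,6}; V {3,4,5,6,7,8}->{5,6,7,8}
So after constraint 2: D(Z) = {3,6}

Answer: {3,6}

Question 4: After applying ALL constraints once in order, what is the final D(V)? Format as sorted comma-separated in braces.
Constraint 1 (Z < U) on D(Z)={3,6,7} D(U)={4,5,7}: Z {3,6,7}->{3,6}
Constraint 2 (X < V) on D(X)={4,6,8} D(V)={3,4,5,6,7,8}: X {4,6,8}->{4,6}; V {3,4,5,6,7,8}->{5,6,7,8}
Constraint 3 (V < X) on D(V)={5,6,7,8} D(X)={4,6}: V {5,6,7,8}->{5}; X {4,6}->{6}
So after all 3 constraints: D(V) = {5}

Answer: {5}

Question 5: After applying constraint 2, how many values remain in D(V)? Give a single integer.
Constraint 1 (Z < U) on D(Z)={3,6,7} D(U)={4,5,7}: Z {3,6,7}->{3,6}
Constraint 2 (X < V) on D(X)={4,6,8} D(V)={3,4,5,6,7,8}: X {4,6,8}->{4,6}; V {3,4,5,6,7,8}->{5,6,7,8}
So after constraint 2: D(V)={5,6,7,8}, size = 4

Answer: 4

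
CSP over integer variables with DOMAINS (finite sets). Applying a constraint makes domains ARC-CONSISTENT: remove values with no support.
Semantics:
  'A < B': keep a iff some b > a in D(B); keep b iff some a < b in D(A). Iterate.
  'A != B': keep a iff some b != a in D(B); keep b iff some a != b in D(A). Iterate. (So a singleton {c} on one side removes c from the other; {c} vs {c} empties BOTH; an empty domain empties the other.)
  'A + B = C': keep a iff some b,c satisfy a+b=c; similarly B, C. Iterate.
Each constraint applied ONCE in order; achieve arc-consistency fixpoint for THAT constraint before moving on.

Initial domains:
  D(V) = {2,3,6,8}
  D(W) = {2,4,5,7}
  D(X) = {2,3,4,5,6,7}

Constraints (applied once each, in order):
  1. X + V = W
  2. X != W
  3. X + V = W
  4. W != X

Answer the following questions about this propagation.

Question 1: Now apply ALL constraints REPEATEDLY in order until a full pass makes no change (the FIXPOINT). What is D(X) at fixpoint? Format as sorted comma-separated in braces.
Answer: {2,3,4,5}

Derivation:
pass 0 (initial): D(X)={2,3,4,5,6,7}
pass 1: V {2,3,6,8}->{2,3}; W {2,4,5,7}->{4,5,7}; X {2,3,4,5,6,7}->{2,3,4,5}
pass 2: no change
Fixpoint after 2 passes: D(X) = {2,3,4,5}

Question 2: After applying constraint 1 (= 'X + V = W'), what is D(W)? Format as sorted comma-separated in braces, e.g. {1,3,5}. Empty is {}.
Constraint 1 (X + V = W) on D(X)={2,3,4,5,6,7} D(V)={2,3,6,8} D(W)={2,4,5,7}: X {2,3,4,5,6,7}->{2,3,4,5}; V {2,3,6,8}->{2,3}; W {2,4,5,7}->{4,5,7}
So after constraint 1: D(W) = {4,5,7}

Answer: {4,5,7}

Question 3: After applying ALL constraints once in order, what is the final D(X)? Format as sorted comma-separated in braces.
Constraint 1 (X + V = W) on D(X)={2,3,4,5,6,7} D(V)={2,3,6,8} D(W)={2,4,5,7}: X {2,3,4,5,6,7}->{2,3,4,5}; V {2,3,6,8}->{2,3}; W {2,4,5,7}->{4,5,7}
Constraint 2 (X != W) on D(X)={2,3,4,5} D(W)={4,5,7}: no change
Constraint 3 (X + V = W) on D(X)={2,3,4,5} D(V)={2,3} D(W)={4,5,7}: no change
Constraint 4 (W != X) on D(W)={4,5,7} D(X)={2,3,4,5}: no change
So after all 4 constraints: D(X) = {2,3,4,5}

Answer: {2,3,4,5}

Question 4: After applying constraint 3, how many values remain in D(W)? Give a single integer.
Answer: 3

Derivation:
Constraint 1 (X + V = W) on D(X)={2,3,4,5,6,7} D(V)={2,3,6,8} D(W)={2,4,5,7}: X {2,3,4,5,6,7}->{2,3,4,5}; V {2,3,6,8}->{2,3}; W {2,4,5,7}->{4,5,7}
Constraint 2 (X != W) on D(X)={2,3,4,5} D(W)={4,5,7}: no change
Constraint 3 (X + V = W) on D(X)={2,3,4,5} D(V)={2,3} D(W)={4,5,7}: no change
So after constraint 3: D(W)={4,5,7}, size = 3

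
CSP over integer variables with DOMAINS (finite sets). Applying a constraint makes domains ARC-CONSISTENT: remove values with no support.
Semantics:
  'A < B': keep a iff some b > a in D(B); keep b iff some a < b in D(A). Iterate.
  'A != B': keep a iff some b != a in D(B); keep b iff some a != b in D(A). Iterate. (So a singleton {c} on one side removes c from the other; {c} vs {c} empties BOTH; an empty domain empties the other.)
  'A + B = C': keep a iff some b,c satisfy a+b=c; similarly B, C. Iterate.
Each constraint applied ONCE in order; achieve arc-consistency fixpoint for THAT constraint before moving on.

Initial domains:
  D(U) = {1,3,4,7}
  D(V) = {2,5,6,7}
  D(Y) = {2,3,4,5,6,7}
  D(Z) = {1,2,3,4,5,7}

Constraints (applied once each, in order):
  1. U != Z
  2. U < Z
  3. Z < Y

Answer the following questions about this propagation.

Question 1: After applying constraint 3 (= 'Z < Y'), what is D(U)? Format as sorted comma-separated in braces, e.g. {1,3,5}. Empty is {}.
Constraint 1 (U != Z) on D(U)={1,3,4,7} D(Z)={1,2,3,4,5,7}: no change
Constraint 2 (U < Z) on D(U)={1,3,4,7} D(Z)={1,2,3,4,5,7}: U {1,3,4,7}->{1,3,4}; Z {1,2,3,4,5,7}->{2,3,4,5,7}
Constraint 3 (Z < Y) on D(Z)={2,3,4,5,7} D(Y)={2,3,4,5,6,7}: Z {2,3,4,5,7}->{2,3,4,5}; Y {2,3,4,5,6,7}->{3,4,5,6,7}
So after constraint 3: D(U) = {1,3,4}

Answer: {1,3,4}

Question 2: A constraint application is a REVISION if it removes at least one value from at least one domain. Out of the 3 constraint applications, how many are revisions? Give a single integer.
Answer: 2

Derivation:
Constraint 1 (U != Z) on D(U)={1,3,4,7} D(Z)={1,2,3,4,5,7}: no change => not a revision
Constraint 2 (U < Z) on D(U)={1,3,4,7} D(Z)={1,2,3,4,5,7}: U {1,3,4,7}->{1,3,4}; Z {1,2,3,4,5,7}->{2,3,4,5,7} => REVISION
Constraint 3 (Z < Y) on D(Z)={2,3,4,5,7} D(Y)={2,3,4,5,6,7}: Z {2,3,4,5,7}->{2,3,4,5}; Y {2,3,4,5,6,7}->{3,4,5,6,7} => REVISION
Total revisions = 2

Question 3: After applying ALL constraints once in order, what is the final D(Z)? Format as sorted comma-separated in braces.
Answer: {2,3,4,5}

Derivation:
Constraint 1 (U != Z) on D(U)={1,3,4,7} D(Z)={1,2,3,4,5,7}: no change
Constraint 2 (U < Z) on D(U)={1,3,4,7} D(Z)={1,2,3,4,5,7}: U {1,3,4,7}->{1,3,4}; Z {1,2,3,4,5,7}->{2,3,4,5,7}
Constraint 3 (Z < Y) on D(Z)={2,3,4,5,7} D(Y)={2,3,4,5,6,7}: Z {2,3,4,5,7}->{2,3,4,5}; Y {2,3,4,5,6,7}->{3,4,5,6,7}
So after all 3 constraints: D(Z) = {2,3,4,5}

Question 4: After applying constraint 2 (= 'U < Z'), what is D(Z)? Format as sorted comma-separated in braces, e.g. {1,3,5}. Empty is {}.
Constraint 1 (U != Z) on D(U)={1,3,4,7} D(Z)={1,2,3,4,5,7}: no change
Constraint 2 (U < Z) on D(U)={1,3,4,7} D(Z)={1,2,3,4,5,7}: U {1,3,4,7}->{1,3,4}; Z {1,2,3,4,5,7}->{2,3,4,5,7}
So after constraint 2: D(Z) = {2,3,4,5,7}

Answer: {2,3,4,5,7}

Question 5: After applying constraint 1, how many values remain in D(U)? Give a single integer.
Constraint 1 (U != Z) on D(U)={1,3,4,7} D(Z)={1,2,3,4,5,7}: no change
So after constraint 1: D(U)={1,3,4,7}, size = 4

Answer: 4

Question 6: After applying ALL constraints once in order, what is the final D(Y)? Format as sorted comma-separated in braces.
Constraint 1 (U != Z) on D(U)={1,3,4,7} D(Z)={1,2,3,4,5,7}: no change
Constraint 2 (U < Z) on D(U)={1,3,4,7} D(Z)={1,2,3,4,5,7}: U {1,3,4,7}->{1,3,4}; Z {1,2,3,4,5,7}->{2,3,4,5,7}
Constraint 3 (Z < Y) on D(Z)={2,3,4,5,7} D(Y)={2,3,4,5,6,7}: Z {2,3,4,5,7}->{2,3,4,5}; Y {2,3,4,5,6,7}->{3,4,5,6,7}
So after all 3 constraints: D(Y) = {3,4,5,6,7}

Answer: {3,4,5,6,7}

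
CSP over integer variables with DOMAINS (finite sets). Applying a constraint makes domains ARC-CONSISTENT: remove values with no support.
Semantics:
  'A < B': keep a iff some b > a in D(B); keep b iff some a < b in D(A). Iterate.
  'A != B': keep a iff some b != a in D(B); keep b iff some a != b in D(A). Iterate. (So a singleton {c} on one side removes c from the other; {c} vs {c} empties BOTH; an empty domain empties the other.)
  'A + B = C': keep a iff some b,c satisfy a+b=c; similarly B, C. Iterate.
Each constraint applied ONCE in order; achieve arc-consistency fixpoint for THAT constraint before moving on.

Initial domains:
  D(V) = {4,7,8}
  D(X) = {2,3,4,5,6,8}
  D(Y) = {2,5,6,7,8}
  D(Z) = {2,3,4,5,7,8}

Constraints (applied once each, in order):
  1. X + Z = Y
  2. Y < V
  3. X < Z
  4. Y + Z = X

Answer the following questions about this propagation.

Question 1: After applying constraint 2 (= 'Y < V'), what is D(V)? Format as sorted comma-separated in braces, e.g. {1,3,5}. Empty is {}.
Answer: {7,8}

Derivation:
Constraint 1 (X + Z = Y) on D(X)={2,3,4,5,6,8} D(Z)={2,3,4,5,7,8} D(Y)={2,5,6,7,8}: X {2,3,4,5,6,8}->{2,3,4,5,6}; Z {2,3,4,5,7,8}->{2,3,4,5}; Y {2,5,6,7,8}->{5,6,7,8}
Constraint 2 (Y < V) on D(Y)={5,6,7,8} D(V)={4,7,8}: Y {5,6,7,8}->{5,6,7}; V {4,7,8}->{7,8}
So after constraint 2: D(V) = {7,8}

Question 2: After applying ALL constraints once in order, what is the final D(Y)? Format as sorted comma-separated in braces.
Answer: {}

Derivation:
Constraint 1 (X + Z = Y) on D(X)={2,3,4,5,6,8} D(Z)={2,3,4,5,7,8} D(Y)={2,5,6,7,8}: X {2,3,4,5,6,8}->{2,3,4,5,6}; Z {2,3,4,5,7,8}->{2,3,4,5}; Y {2,5,6,7,8}->{5,6,7,8}
Constraint 2 (Y < V) on D(Y)={5,6,7,8} D(V)={4,7,8}: Y {5,6,7,8}->{5,6,7}; V {4,7,8}->{7,8}
Constraint 3 (X < Z) on D(X)={2,3,4,5,6} D(Z)={2,3,4,5}: X {2,3,4,5,6}->{2,3,4}; Z {2,3,4,5}->{3,4,5}
Constraint 4 (Y + Z = X) on D(Y)={5,6,7} D(Z)={3,4,5} D(X)={2,3,4}: Y {5,6,7}->{}; Z {3,4,5}->{}; X {2,3,4}->{}
So after all 4 constraints: D(Y) = {}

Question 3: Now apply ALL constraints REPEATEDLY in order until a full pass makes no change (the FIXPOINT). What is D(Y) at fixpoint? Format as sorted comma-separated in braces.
Answer: {}

Derivation:
pass 0 (initial): D(Y)={2,5,6,7,8}
pass 1: V {4,7,8}->{7,8}; X {2,3,4,5,6,8}->{}; Y {2,5,6,7,8}->{}; Z {2,3,4,5,7,8}->{}
pass 2: V {7,8}->{}
pass 3: no change
Fixpoint after 3 passes: D(Y) = {}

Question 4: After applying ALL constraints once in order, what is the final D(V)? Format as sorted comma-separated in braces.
Answer: {7,8}

Derivation:
Constraint 1 (X + Z = Y) on D(X)={2,3,4,5,6,8} D(Z)={2,3,4,5,7,8} D(Y)={2,5,6,7,8}: X {2,3,4,5,6,8}->{2,3,4,5,6}; Z {2,3,4,5,7,8}->{2,3,4,5}; Y {2,5,6,7,8}->{5,6,7,8}
Constraint 2 (Y < V) on D(Y)={5,6,7,8} D(V)={4,7,8}: Y {5,6,7,8}->{5,6,7}; V {4,7,8}->{7,8}
Constraint 3 (X < Z) on D(X)={2,3,4,5,6} D(Z)={2,3,4,5}: X {2,3,4,5,6}->{2,3,4}; Z {2,3,4,5}->{3,4,5}
Constraint 4 (Y + Z = X) on D(Y)={5,6,7} D(Z)={3,4,5} D(X)={2,3,4}: Y {5,6,7}->{}; Z {3,4,5}->{}; X {2,3,4}->{}
So after all 4 constraints: D(V) = {7,8}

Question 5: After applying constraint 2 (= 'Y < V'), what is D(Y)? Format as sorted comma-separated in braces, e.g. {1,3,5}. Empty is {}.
Constraint 1 (X + Z = Y) on D(X)={2,3,4,5,6,8} D(Z)={2,3,4,5,7,8} D(Y)={2,5,6,7,8}: X {2,3,4,5,6,8}->{2,3,4,5,6}; Z {2,3,4,5,7,8}->{2,3,4,5}; Y {2,5,6,7,8}->{5,6,7,8}
Constraint 2 (Y < V) on D(Y)={5,6,7,8} D(V)={4,7,8}: Y {5,6,7,8}->{5,6,7}; V {4,7,8}->{7,8}
So after constraint 2: D(Y) = {5,6,7}

Answer: {5,6,7}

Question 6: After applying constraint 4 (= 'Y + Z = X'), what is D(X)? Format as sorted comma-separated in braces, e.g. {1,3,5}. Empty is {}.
Constraint 1 (X + Z = Y) on D(X)={2,3,4,5,6,8} D(Z)={2,3,4,5,7,8} D(Y)={2,5,6,7,8}: X {2,3,4,5,6,8}->{2,3,4,5,6}; Z {2,3,4,5,7,8}->{2,3,4,5}; Y {2,5,6,7,8}->{5,6,7,8}
Constraint 2 (Y < V) on D(Y)={5,6,7,8} D(V)={4,7,8}: Y {5,6,7,8}->{5,6,7}; V {4,7,8}->{7,8}
Constraint 3 (X < Z) on D(X)={2,3,4,5,6} D(Z)={2,3,4,5}: X {2,3,4,5,6}->{2,3,4}; Z {2,3,4,5}->{3,4,5}
Constraint 4 (Y + Z = X) on D(Y)={5,6,7} D(Z)={3,4,5} D(X)={2,3,4}: Y {5,6,7}->{}; Z {3,4,5}->{}; X {2,3,4}->{}
So after constraint 4: D(X) = {}

Answer: {}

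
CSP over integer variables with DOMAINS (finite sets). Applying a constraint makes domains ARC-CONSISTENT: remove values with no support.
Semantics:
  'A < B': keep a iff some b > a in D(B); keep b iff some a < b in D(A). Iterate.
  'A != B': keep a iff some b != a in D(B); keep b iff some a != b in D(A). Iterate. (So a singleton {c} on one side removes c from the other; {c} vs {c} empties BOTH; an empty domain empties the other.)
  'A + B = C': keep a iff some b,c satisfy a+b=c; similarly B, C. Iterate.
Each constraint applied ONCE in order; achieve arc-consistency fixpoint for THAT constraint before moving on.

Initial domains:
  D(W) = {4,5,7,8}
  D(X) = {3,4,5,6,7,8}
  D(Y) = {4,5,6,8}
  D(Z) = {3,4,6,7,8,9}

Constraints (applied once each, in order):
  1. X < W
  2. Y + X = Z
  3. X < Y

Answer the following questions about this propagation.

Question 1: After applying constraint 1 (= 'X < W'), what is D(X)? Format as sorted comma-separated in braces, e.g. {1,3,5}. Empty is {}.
Answer: {3,4,5,6,7}

Derivation:
Constraint 1 (X < W) on D(X)={3,4,5,6,7,8} D(W)={4,5,7,8}: X {3,4,5,6,7,8}->{3,4,5,6,7}
So after constraint 1: D(X) = {3,4,5,6,7}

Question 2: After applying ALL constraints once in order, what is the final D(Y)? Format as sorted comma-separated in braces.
Constraint 1 (X < W) on D(X)={3,4,5,6,7,8} D(W)={4,5,7,8}: X {3,4,5,6,7,8}->{3,4,5,6,7}
Constraint 2 (Y + X = Z) on D(Y)={4,5,6,8} D(X)={3,4,5,6,7} D(Z)={3,4,6,7,8,9}: Y {4,5,6,8}->{4,5,6}; X {3,4,5,6,7}->{3,4,5}; Z {3,4,6,7,8,9}->{7,8,9}
Constraint 3 (X < Y) on D(X)={3,4,5} D(Y)={4,5,6}: no change
So after all 3 constraints: D(Y) = {4,5,6}

Answer: {4,5,6}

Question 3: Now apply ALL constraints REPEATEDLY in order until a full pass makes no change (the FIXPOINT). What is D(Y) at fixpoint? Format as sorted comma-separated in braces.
Answer: {4,5,6}

Derivation:
pass 0 (initial): D(Y)={4,5,6,8}
pass 1: X {3,4,5,6,7,8}->{3,4,5}; Y {4,5,6,8}->{4,5,6}; Z {3,4,6,7,8,9}->{7,8,9}
pass 2: no change
Fixpoint after 2 passes: D(Y) = {4,5,6}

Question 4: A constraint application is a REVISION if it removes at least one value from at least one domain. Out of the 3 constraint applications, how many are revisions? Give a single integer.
Constraint 1 (X < W) on D(X)={3,4,5,6,7,8} D(W)={4,5,7,8}: X {3,4,5,6,7,8}->{3,4,5,6,7} => REVISION
Constraint 2 (Y + X = Z) on D(Y)={4,5,6,8} D(X)={3,4,5,6,7} D(Z)={3,4,6,7,8,9}: Y {4,5,6,8}->{4,5,6}; X {3,4,5,6,7}->{3,4,5}; Z {3,4,6,7,8,9}->{7,8,9} => REVISION
Constraint 3 (X < Y) on D(X)={3,4,5} D(Y)={4,5,6}: no change => not a revision
Total revisions = 2

Answer: 2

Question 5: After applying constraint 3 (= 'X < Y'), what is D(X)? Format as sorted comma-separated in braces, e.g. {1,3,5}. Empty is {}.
Constraint 1 (X < W) on D(X)={3,4,5,6,7,8} D(W)={4,5,7,8}: X {3,4,5,6,7,8}->{3,4,5,6,7}
Constraint 2 (Y + X = Z) on D(Y)={4,5,6,8} D(X)={3,4,5,6,7} D(Z)={3,4,6,7,8,9}: Y {4,5,6,8}->{4,5,6}; X {3,4,5,6,7}->{3,4,5}; Z {3,4,6,7,8,9}->{7,8,9}
Constraint 3 (X < Y) on D(X)={3,4,5} D(Y)={4,5,6}: no change
So after constraint 3: D(X) = {3,4,5}

Answer: {3,4,5}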